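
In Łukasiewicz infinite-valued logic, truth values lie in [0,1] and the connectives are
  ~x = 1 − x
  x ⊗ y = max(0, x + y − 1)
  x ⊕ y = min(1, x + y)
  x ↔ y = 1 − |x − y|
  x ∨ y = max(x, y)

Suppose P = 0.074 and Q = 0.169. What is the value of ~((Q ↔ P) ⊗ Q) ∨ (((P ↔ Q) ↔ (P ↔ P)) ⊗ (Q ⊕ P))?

0.926

Q ↔ P = 1 − |0.169 − 0.074| = 1 − 0.095 = 0.905
(Q ↔ P) ⊗ Q = max(0, 0.905 + 0.169 − 1) = max(0, 0.074) = 0.074
~((Q ↔ P) ⊗ Q) = 1 − 0.074 = 0.926
P ↔ Q = 1 − |0.074 − 0.169| = 1 − 0.095 = 0.905
P ↔ P = 1 − |0.074 − 0.074| = 1 − 0.000 = 1.000
(P ↔ Q) ↔ (P ↔ P) = 1 − |0.905 − 1.000| = 1 − 0.095 = 0.905
Q ⊕ P = min(1, 0.169 + 0.074) = min(1, 0.243) = 0.243
((P ↔ Q) ↔ (P ↔ P)) ⊗ (Q ⊕ P) = max(0, 0.905 + 0.243 − 1) = max(0, 0.148) = 0.148
~((Q ↔ P) ⊗ Q) ∨ (((P ↔ Q) ↔ (P ↔ P)) ⊗ (Q ⊕ P)) = max(0.926, 0.148) = 0.926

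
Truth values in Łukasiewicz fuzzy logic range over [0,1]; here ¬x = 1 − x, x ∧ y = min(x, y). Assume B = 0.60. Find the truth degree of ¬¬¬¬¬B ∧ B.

0.40

¬B = 1 − 0.60 = 0.40
¬¬B = 1 − 0.40 = 0.60
¬¬¬B = 1 − 0.60 = 0.40
¬¬¬¬B = 1 − 0.40 = 0.60
¬¬¬¬¬B = 1 − 0.60 = 0.40
¬¬¬¬¬B ∧ B = min(0.40, 0.60) = 0.40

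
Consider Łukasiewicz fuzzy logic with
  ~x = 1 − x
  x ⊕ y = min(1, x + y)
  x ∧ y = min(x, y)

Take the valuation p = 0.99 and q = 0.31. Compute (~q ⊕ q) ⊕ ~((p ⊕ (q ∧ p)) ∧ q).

~q = 1 − 0.31 = 0.69
~q ⊕ q = min(1, 0.69 + 0.31) = min(1, 1.00) = 1.00
q ∧ p = min(0.31, 0.99) = 0.31
p ⊕ (q ∧ p) = min(1, 0.99 + 0.31) = min(1, 1.30) = 1.00
(p ⊕ (q ∧ p)) ∧ q = min(1.00, 0.31) = 0.31
~((p ⊕ (q ∧ p)) ∧ q) = 1 − 0.31 = 0.69
(~q ⊕ q) ⊕ ~((p ⊕ (q ∧ p)) ∧ q) = min(1, 1.00 + 0.69) = min(1, 1.69) = 1.00

1.00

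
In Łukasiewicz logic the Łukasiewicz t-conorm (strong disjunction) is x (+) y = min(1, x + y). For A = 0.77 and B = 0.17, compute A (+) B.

0.94

A (+) B = min(1, 0.77 + 0.17) = min(1, 0.94) = 0.94
For comparison, the Gödel t-conorm max(x, y) would give 0.77.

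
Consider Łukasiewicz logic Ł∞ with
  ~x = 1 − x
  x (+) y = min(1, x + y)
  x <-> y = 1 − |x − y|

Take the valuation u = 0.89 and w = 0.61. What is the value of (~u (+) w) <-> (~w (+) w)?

0.72

~u = 1 − 0.89 = 0.11
~u (+) w = min(1, 0.11 + 0.61) = min(1, 0.72) = 0.72
~w = 1 − 0.61 = 0.39
~w (+) w = min(1, 0.39 + 0.61) = min(1, 1.00) = 1.00
(~u (+) w) <-> (~w (+) w) = 1 − |0.72 − 1.00| = 1 − 0.28 = 0.72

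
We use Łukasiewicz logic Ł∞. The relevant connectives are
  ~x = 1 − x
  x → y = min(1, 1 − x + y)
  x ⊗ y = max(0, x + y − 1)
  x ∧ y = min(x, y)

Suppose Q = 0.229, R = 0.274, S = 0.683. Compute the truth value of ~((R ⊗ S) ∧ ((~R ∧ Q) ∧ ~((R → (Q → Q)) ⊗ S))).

1.000

R ⊗ S = max(0, 0.274 + 0.683 − 1) = max(0, -0.043) = 0.000
~R = 1 − 0.274 = 0.726
~R ∧ Q = min(0.726, 0.229) = 0.229
Q → Q = min(1, 1 − 0.229 + 0.229) = min(1, 1.000) = 1.000
R → (Q → Q) = min(1, 1 − 0.274 + 1.000) = min(1, 1.726) = 1.000
(R → (Q → Q)) ⊗ S = max(0, 1.000 + 0.683 − 1) = max(0, 0.683) = 0.683
~((R → (Q → Q)) ⊗ S) = 1 − 0.683 = 0.317
(~R ∧ Q) ∧ ~((R → (Q → Q)) ⊗ S) = min(0.229, 0.317) = 0.229
(R ⊗ S) ∧ ((~R ∧ Q) ∧ ~((R → (Q → Q)) ⊗ S)) = min(0.000, 0.229) = 0.000
~((R ⊗ S) ∧ ((~R ∧ Q) ∧ ~((R → (Q → Q)) ⊗ S))) = 1 − 0.000 = 1.000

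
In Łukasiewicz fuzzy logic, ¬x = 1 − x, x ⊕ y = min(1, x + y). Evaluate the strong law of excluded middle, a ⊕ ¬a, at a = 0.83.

1.00

¬a = 1 − 0.83 = 0.17
a ⊕ ¬a = min(1, 0.83 + 0.17) = min(1, 1.00) = 1.00
(As expected: always 1 in Ł∞ since a ⊕ (1−a) = 1.)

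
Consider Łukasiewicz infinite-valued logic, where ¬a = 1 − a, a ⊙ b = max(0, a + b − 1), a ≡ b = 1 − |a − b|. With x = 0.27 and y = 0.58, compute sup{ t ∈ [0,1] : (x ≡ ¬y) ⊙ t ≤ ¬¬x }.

¬y = 1 − 0.58 = 0.42
x ≡ ¬y = 1 − |0.27 − 0.42| = 1 − 0.15 = 0.85
So the left factor is x ≡ ¬y = 0.85.
¬x = 1 − 0.27 = 0.73
¬¬x = 1 − 0.73 = 0.27
So the right-hand bound is ¬¬x = 0.27.
The residuum of the Łukasiewicz t-norm gives the supremum: min(1, 1 − 0.85 + 0.27).
1 − 0.85 + 0.27 = 0.42, so t = min(1, 0.42) = 0.42.
Check: 0.85 ⊙ 0.42 = max(0, 0.27) = 0.27 ≤ 0.27.

0.42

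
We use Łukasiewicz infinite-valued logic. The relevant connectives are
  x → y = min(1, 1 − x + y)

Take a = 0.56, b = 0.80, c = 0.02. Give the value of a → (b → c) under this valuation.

b → c = min(1, 1 − 0.80 + 0.02) = min(1, 0.22) = 0.22
a → (b → c) = min(1, 1 − 0.56 + 0.22) = min(1, 0.66) = 0.66

0.66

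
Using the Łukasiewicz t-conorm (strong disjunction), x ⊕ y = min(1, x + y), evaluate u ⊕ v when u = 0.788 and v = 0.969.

u ⊕ v = min(1, 0.788 + 0.969) = min(1, 1.757) = 1.000
For comparison, the Gödel t-conorm max(x, y) would give 0.969.

1.000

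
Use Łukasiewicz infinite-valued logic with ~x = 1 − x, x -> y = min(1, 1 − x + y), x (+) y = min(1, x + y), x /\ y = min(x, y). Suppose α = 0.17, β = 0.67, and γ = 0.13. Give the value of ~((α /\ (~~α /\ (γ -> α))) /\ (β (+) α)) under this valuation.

0.83

~α = 1 − 0.17 = 0.83
~~α = 1 − 0.83 = 0.17
γ -> α = min(1, 1 − 0.13 + 0.17) = min(1, 1.04) = 1.00
~~α /\ (γ -> α) = min(0.17, 1.00) = 0.17
α /\ (~~α /\ (γ -> α)) = min(0.17, 0.17) = 0.17
β (+) α = min(1, 0.67 + 0.17) = min(1, 0.84) = 0.84
(α /\ (~~α /\ (γ -> α))) /\ (β (+) α) = min(0.17, 0.84) = 0.17
~((α /\ (~~α /\ (γ -> α))) /\ (β (+) α)) = 1 − 0.17 = 0.83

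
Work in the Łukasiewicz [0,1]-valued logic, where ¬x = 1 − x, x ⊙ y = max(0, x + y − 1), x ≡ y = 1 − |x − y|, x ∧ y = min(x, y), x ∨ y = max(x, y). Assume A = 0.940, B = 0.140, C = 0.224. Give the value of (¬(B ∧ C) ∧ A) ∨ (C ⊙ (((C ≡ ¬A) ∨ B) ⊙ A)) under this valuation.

B ∧ C = min(0.140, 0.224) = 0.140
¬(B ∧ C) = 1 − 0.140 = 0.860
¬(B ∧ C) ∧ A = min(0.860, 0.940) = 0.860
¬A = 1 − 0.940 = 0.060
C ≡ ¬A = 1 − |0.224 − 0.060| = 1 − 0.164 = 0.836
(C ≡ ¬A) ∨ B = max(0.836, 0.140) = 0.836
((C ≡ ¬A) ∨ B) ⊙ A = max(0, 0.836 + 0.940 − 1) = max(0, 0.776) = 0.776
C ⊙ (((C ≡ ¬A) ∨ B) ⊙ A) = max(0, 0.224 + 0.776 − 1) = max(0, 0.000) = 0.000
(¬(B ∧ C) ∧ A) ∨ (C ⊙ (((C ≡ ¬A) ∨ B) ⊙ A)) = max(0.860, 0.000) = 0.860

0.860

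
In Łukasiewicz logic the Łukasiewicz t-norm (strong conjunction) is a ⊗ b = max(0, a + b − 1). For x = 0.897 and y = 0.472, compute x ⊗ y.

0.369

x ⊗ y = max(0, 0.897 + 0.472 − 1) = max(0, 0.369) = 0.369
For comparison, the Gödel (minimum) t-norm min(a, b) would give 0.472.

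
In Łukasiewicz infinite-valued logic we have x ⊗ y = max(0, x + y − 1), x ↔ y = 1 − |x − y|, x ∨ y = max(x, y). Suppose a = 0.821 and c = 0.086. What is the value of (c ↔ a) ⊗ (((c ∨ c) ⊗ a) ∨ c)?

0.000

c ↔ a = 1 − |0.086 − 0.821| = 1 − 0.735 = 0.265
c ∨ c = max(0.086, 0.086) = 0.086
(c ∨ c) ⊗ a = max(0, 0.086 + 0.821 − 1) = max(0, -0.093) = 0.000
((c ∨ c) ⊗ a) ∨ c = max(0.000, 0.086) = 0.086
(c ↔ a) ⊗ (((c ∨ c) ⊗ a) ∨ c) = max(0, 0.265 + 0.086 − 1) = max(0, -0.649) = 0.000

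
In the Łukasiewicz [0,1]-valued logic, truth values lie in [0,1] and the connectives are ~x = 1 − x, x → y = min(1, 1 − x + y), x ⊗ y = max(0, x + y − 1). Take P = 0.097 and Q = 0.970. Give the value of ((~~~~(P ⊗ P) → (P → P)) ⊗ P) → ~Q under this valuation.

P ⊗ P = max(0, 0.097 + 0.097 − 1) = max(0, -0.806) = 0.000
~(P ⊗ P) = 1 − 0.000 = 1.000
~~(P ⊗ P) = 1 − 1.000 = 0.000
~~~(P ⊗ P) = 1 − 0.000 = 1.000
~~~~(P ⊗ P) = 1 − 1.000 = 0.000
P → P = min(1, 1 − 0.097 + 0.097) = min(1, 1.000) = 1.000
~~~~(P ⊗ P) → (P → P) = min(1, 1 − 0.000 + 1.000) = min(1, 2.000) = 1.000
(~~~~(P ⊗ P) → (P → P)) ⊗ P = max(0, 1.000 + 0.097 − 1) = max(0, 0.097) = 0.097
~Q = 1 − 0.970 = 0.030
((~~~~(P ⊗ P) → (P → P)) ⊗ P) → ~Q = min(1, 1 − 0.097 + 0.030) = min(1, 0.933) = 0.933

0.933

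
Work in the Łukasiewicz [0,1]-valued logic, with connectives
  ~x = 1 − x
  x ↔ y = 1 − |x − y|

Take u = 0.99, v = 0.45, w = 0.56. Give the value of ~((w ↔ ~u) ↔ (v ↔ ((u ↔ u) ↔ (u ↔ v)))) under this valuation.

0.54

~u = 1 − 0.99 = 0.01
w ↔ ~u = 1 − |0.56 − 0.01| = 1 − 0.55 = 0.45
u ↔ u = 1 − |0.99 − 0.99| = 1 − 0.00 = 1.00
u ↔ v = 1 − |0.99 − 0.45| = 1 − 0.54 = 0.46
(u ↔ u) ↔ (u ↔ v) = 1 − |1.00 − 0.46| = 1 − 0.54 = 0.46
v ↔ ((u ↔ u) ↔ (u ↔ v)) = 1 − |0.45 − 0.46| = 1 − 0.01 = 0.99
(w ↔ ~u) ↔ (v ↔ ((u ↔ u) ↔ (u ↔ v))) = 1 − |0.45 − 0.99| = 1 − 0.54 = 0.46
~((w ↔ ~u) ↔ (v ↔ ((u ↔ u) ↔ (u ↔ v)))) = 1 − 0.46 = 0.54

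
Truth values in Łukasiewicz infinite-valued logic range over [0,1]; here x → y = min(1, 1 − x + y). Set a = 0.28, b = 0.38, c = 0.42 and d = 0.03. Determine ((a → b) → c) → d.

a → b = min(1, 1 − 0.28 + 0.38) = min(1, 1.10) = 1.00
(a → b) → c = min(1, 1 − 1.00 + 0.42) = min(1, 0.42) = 0.42
((a → b) → c) → d = min(1, 1 − 0.42 + 0.03) = min(1, 0.61) = 0.61

0.61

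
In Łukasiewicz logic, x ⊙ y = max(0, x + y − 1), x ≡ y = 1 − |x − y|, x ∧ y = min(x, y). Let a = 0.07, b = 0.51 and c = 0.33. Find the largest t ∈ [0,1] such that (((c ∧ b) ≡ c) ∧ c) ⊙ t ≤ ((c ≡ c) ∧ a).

c ∧ b = min(0.33, 0.51) = 0.33
(c ∧ b) ≡ c = 1 − |0.33 − 0.33| = 1 − 0.00 = 1.00
((c ∧ b) ≡ c) ∧ c = min(1.00, 0.33) = 0.33
So the left factor is ((c ∧ b) ≡ c) ∧ c = 0.33.
c ≡ c = 1 − |0.33 − 0.33| = 1 − 0.00 = 1.00
(c ≡ c) ∧ a = min(1.00, 0.07) = 0.07
So the right-hand bound is (c ≡ c) ∧ a = 0.07.
The residuum of the Łukasiewicz t-norm gives the supremum: min(1, 1 − 0.33 + 0.07).
1 − 0.33 + 0.07 = 0.74, so t = min(1, 0.74) = 0.74.
Check: 0.33 ⊙ 0.74 = max(0, 0.07) = 0.07 ≤ 0.07.

0.74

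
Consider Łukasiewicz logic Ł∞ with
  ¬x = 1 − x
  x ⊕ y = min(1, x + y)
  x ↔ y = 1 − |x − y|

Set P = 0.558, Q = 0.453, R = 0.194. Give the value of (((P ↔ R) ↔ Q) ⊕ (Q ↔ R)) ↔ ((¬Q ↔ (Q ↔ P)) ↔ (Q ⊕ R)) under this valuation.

P ↔ R = 1 − |0.558 − 0.194| = 1 − 0.364 = 0.636
(P ↔ R) ↔ Q = 1 − |0.636 − 0.453| = 1 − 0.183 = 0.817
Q ↔ R = 1 − |0.453 − 0.194| = 1 − 0.259 = 0.741
((P ↔ R) ↔ Q) ⊕ (Q ↔ R) = min(1, 0.817 + 0.741) = min(1, 1.558) = 1.000
¬Q = 1 − 0.453 = 0.547
Q ↔ P = 1 − |0.453 − 0.558| = 1 − 0.105 = 0.895
¬Q ↔ (Q ↔ P) = 1 − |0.547 − 0.895| = 1 − 0.348 = 0.652
Q ⊕ R = min(1, 0.453 + 0.194) = min(1, 0.647) = 0.647
(¬Q ↔ (Q ↔ P)) ↔ (Q ⊕ R) = 1 − |0.652 − 0.647| = 1 − 0.005 = 0.995
(((P ↔ R) ↔ Q) ⊕ (Q ↔ R)) ↔ ((¬Q ↔ (Q ↔ P)) ↔ (Q ⊕ R)) = 1 − |1.000 − 0.995| = 1 − 0.005 = 0.995

0.995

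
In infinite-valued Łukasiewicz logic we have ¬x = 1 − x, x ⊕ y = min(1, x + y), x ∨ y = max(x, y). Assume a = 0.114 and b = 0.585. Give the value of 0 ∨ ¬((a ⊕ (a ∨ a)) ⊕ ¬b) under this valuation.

a ∨ a = max(0.114, 0.114) = 0.114
a ⊕ (a ∨ a) = min(1, 0.114 + 0.114) = min(1, 0.228) = 0.228
¬b = 1 − 0.585 = 0.415
(a ⊕ (a ∨ a)) ⊕ ¬b = min(1, 0.228 + 0.415) = min(1, 0.643) = 0.643
¬((a ⊕ (a ∨ a)) ⊕ ¬b) = 1 − 0.643 = 0.357
0 ∨ ¬((a ⊕ (a ∨ a)) ⊕ ¬b) = max(0.000, 0.357) = 0.357

0.357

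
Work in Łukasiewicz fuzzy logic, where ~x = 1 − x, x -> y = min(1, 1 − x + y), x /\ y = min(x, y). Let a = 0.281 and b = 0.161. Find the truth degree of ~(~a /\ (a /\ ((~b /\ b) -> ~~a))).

~a = 1 − 0.281 = 0.719
~b = 1 − 0.161 = 0.839
~b /\ b = min(0.839, 0.161) = 0.161
~~a = 1 − 0.719 = 0.281
(~b /\ b) -> ~~a = min(1, 1 − 0.161 + 0.281) = min(1, 1.120) = 1.000
a /\ ((~b /\ b) -> ~~a) = min(0.281, 1.000) = 0.281
~a /\ (a /\ ((~b /\ b) -> ~~a)) = min(0.719, 0.281) = 0.281
~(~a /\ (a /\ ((~b /\ b) -> ~~a))) = 1 − 0.281 = 0.719

0.719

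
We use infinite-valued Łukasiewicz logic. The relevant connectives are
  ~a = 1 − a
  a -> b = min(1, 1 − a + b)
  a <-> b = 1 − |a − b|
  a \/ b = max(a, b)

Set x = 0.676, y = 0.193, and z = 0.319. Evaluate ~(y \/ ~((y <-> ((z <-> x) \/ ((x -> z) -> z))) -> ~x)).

0.807

z <-> x = 1 − |0.319 − 0.676| = 1 − 0.357 = 0.643
x -> z = min(1, 1 − 0.676 + 0.319) = min(1, 0.643) = 0.643
(x -> z) -> z = min(1, 1 − 0.643 + 0.319) = min(1, 0.676) = 0.676
(z <-> x) \/ ((x -> z) -> z) = max(0.643, 0.676) = 0.676
y <-> ((z <-> x) \/ ((x -> z) -> z)) = 1 − |0.193 − 0.676| = 1 − 0.483 = 0.517
~x = 1 − 0.676 = 0.324
(y <-> ((z <-> x) \/ ((x -> z) -> z))) -> ~x = min(1, 1 − 0.517 + 0.324) = min(1, 0.807) = 0.807
~((y <-> ((z <-> x) \/ ((x -> z) -> z))) -> ~x) = 1 − 0.807 = 0.193
y \/ ~((y <-> ((z <-> x) \/ ((x -> z) -> z))) -> ~x) = max(0.193, 0.193) = 0.193
~(y \/ ~((y <-> ((z <-> x) \/ ((x -> z) -> z))) -> ~x)) = 1 − 0.193 = 0.807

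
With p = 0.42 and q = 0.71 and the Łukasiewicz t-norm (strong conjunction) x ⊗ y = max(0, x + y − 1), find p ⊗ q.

p ⊗ q = max(0, 0.42 + 0.71 − 1) = max(0, 0.13) = 0.13
For comparison, the Gödel (minimum) t-norm min(x, y) would give 0.42.

0.13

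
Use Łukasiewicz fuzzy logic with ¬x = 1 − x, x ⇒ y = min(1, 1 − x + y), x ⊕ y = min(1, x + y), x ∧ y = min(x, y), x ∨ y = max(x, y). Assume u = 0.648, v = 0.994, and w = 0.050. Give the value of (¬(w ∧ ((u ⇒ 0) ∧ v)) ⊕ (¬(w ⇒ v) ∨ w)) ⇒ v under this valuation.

u ⇒ 0 = min(1, 1 − 0.648 + 0.000) = min(1, 0.352) = 0.352
(u ⇒ 0) ∧ v = min(0.352, 0.994) = 0.352
w ∧ ((u ⇒ 0) ∧ v) = min(0.050, 0.352) = 0.050
¬(w ∧ ((u ⇒ 0) ∧ v)) = 1 − 0.050 = 0.950
w ⇒ v = min(1, 1 − 0.050 + 0.994) = min(1, 1.944) = 1.000
¬(w ⇒ v) = 1 − 1.000 = 0.000
¬(w ⇒ v) ∨ w = max(0.000, 0.050) = 0.050
¬(w ∧ ((u ⇒ 0) ∧ v)) ⊕ (¬(w ⇒ v) ∨ w) = min(1, 0.950 + 0.050) = min(1, 1.000) = 1.000
(¬(w ∧ ((u ⇒ 0) ∧ v)) ⊕ (¬(w ⇒ v) ∨ w)) ⇒ v = min(1, 1 − 1.000 + 0.994) = min(1, 0.994) = 0.994

0.994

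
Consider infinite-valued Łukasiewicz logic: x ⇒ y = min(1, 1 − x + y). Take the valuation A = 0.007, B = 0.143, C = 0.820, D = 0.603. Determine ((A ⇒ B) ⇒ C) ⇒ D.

0.783

A ⇒ B = min(1, 1 − 0.007 + 0.143) = min(1, 1.136) = 1.000
(A ⇒ B) ⇒ C = min(1, 1 − 1.000 + 0.820) = min(1, 0.820) = 0.820
((A ⇒ B) ⇒ C) ⇒ D = min(1, 1 − 0.820 + 0.603) = min(1, 0.783) = 0.783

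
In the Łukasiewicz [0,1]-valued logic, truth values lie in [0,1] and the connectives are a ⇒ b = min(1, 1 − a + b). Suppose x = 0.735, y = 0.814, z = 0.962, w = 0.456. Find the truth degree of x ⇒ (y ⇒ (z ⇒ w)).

z ⇒ w = min(1, 1 − 0.962 + 0.456) = min(1, 0.494) = 0.494
y ⇒ (z ⇒ w) = min(1, 1 − 0.814 + 0.494) = min(1, 0.680) = 0.680
x ⇒ (y ⇒ (z ⇒ w)) = min(1, 1 − 0.735 + 0.680) = min(1, 0.945) = 0.945

0.945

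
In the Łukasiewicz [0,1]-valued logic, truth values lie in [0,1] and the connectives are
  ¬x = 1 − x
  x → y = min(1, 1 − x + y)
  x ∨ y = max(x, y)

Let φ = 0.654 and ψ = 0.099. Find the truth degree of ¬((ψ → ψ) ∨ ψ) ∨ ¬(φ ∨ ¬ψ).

ψ → ψ = min(1, 1 − 0.099 + 0.099) = min(1, 1.000) = 1.000
(ψ → ψ) ∨ ψ = max(1.000, 0.099) = 1.000
¬((ψ → ψ) ∨ ψ) = 1 − 1.000 = 0.000
¬ψ = 1 − 0.099 = 0.901
φ ∨ ¬ψ = max(0.654, 0.901) = 0.901
¬(φ ∨ ¬ψ) = 1 − 0.901 = 0.099
¬((ψ → ψ) ∨ ψ) ∨ ¬(φ ∨ ¬ψ) = max(0.000, 0.099) = 0.099

0.099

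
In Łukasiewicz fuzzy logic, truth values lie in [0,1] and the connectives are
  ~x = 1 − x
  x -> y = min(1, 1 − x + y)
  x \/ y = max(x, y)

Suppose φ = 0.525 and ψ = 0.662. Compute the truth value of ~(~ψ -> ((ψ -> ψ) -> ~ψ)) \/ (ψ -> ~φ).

~ψ = 1 − 0.662 = 0.338
ψ -> ψ = min(1, 1 − 0.662 + 0.662) = min(1, 1.000) = 1.000
(ψ -> ψ) -> ~ψ = min(1, 1 − 1.000 + 0.338) = min(1, 0.338) = 0.338
~ψ -> ((ψ -> ψ) -> ~ψ) = min(1, 1 − 0.338 + 0.338) = min(1, 1.000) = 1.000
~(~ψ -> ((ψ -> ψ) -> ~ψ)) = 1 − 1.000 = 0.000
~φ = 1 − 0.525 = 0.475
ψ -> ~φ = min(1, 1 − 0.662 + 0.475) = min(1, 0.813) = 0.813
~(~ψ -> ((ψ -> ψ) -> ~ψ)) \/ (ψ -> ~φ) = max(0.000, 0.813) = 0.813

0.813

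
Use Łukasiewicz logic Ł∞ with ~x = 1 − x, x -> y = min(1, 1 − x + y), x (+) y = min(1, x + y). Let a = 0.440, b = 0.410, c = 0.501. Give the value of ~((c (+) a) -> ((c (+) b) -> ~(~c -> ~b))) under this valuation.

c (+) a = min(1, 0.501 + 0.440) = min(1, 0.941) = 0.941
c (+) b = min(1, 0.501 + 0.410) = min(1, 0.911) = 0.911
~c = 1 − 0.501 = 0.499
~b = 1 − 0.410 = 0.590
~c -> ~b = min(1, 1 − 0.499 + 0.590) = min(1, 1.091) = 1.000
~(~c -> ~b) = 1 − 1.000 = 0.000
(c (+) b) -> ~(~c -> ~b) = min(1, 1 − 0.911 + 0.000) = min(1, 0.089) = 0.089
(c (+) a) -> ((c (+) b) -> ~(~c -> ~b)) = min(1, 1 − 0.941 + 0.089) = min(1, 0.148) = 0.148
~((c (+) a) -> ((c (+) b) -> ~(~c -> ~b))) = 1 − 0.148 = 0.852

0.852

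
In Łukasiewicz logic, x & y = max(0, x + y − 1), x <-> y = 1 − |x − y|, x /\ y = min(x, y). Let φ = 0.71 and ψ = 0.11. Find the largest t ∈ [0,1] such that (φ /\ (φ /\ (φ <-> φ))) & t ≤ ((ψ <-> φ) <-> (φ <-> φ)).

φ <-> φ = 1 − |0.71 − 0.71| = 1 − 0.00 = 1.00
φ /\ (φ <-> φ) = min(0.71, 1.00) = 0.71
φ /\ (φ /\ (φ <-> φ)) = min(0.71, 0.71) = 0.71
So the left factor is φ /\ (φ /\ (φ <-> φ)) = 0.71.
ψ <-> φ = 1 − |0.11 − 0.71| = 1 − 0.60 = 0.40
(ψ <-> φ) <-> (φ <-> φ) = 1 − |0.40 − 1.00| = 1 − 0.60 = 0.40
So the right-hand bound is (ψ <-> φ) <-> (φ <-> φ) = 0.40.
The residuum of the Łukasiewicz t-norm gives the supremum: min(1, 1 − 0.71 + 0.40).
1 − 0.71 + 0.40 = 0.69, so t = min(1, 0.69) = 0.69.
Check: 0.71 & 0.69 = max(0, 0.40) = 0.40 ≤ 0.40.

0.69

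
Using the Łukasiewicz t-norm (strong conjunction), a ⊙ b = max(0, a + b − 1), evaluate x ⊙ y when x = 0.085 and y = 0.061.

x ⊙ y = max(0, 0.085 + 0.061 − 1) = max(0, -0.854) = 0.000
For comparison, the Gödel (minimum) t-norm min(a, b) would give 0.061.

0.000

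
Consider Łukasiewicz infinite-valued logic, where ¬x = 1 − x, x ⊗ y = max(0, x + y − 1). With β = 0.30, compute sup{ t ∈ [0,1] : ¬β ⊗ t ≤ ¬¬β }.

¬β = 1 − 0.30 = 0.70
So the left factor is ¬β = 0.70.
¬¬β = 1 − 0.70 = 0.30
So the right-hand bound is ¬¬β = 0.30.
The residuum of the Łukasiewicz t-norm gives the supremum: min(1, 1 − 0.70 + 0.30).
1 − 0.70 + 0.30 = 0.60, so t = min(1, 0.60) = 0.60.
Check: 0.70 ⊗ 0.60 = max(0, 0.30) = 0.30 ≤ 0.30.

0.60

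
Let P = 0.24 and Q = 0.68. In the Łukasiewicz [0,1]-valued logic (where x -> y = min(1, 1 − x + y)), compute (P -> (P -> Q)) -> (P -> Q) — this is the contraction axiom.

P -> Q = min(1, 1 − 0.24 + 0.68) = min(1, 1.44) = 1.00
P -> (P -> Q) = min(1, 1 − 0.24 + 1.00) = min(1, 1.76) = 1.00
(P -> (P -> Q)) -> (P -> Q) = min(1, 1 − 1.00 + 1.00) = min(1, 1.00) = 1.00

1.00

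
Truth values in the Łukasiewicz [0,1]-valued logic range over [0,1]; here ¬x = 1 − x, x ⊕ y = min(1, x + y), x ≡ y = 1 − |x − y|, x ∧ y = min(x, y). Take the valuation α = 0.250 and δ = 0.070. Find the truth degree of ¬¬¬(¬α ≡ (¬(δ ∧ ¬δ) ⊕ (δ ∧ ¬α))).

¬α = 1 − 0.250 = 0.750
¬δ = 1 − 0.070 = 0.930
δ ∧ ¬δ = min(0.070, 0.930) = 0.070
¬(δ ∧ ¬δ) = 1 − 0.070 = 0.930
δ ∧ ¬α = min(0.070, 0.750) = 0.070
¬(δ ∧ ¬δ) ⊕ (δ ∧ ¬α) = min(1, 0.930 + 0.070) = min(1, 1.000) = 1.000
¬α ≡ (¬(δ ∧ ¬δ) ⊕ (δ ∧ ¬α)) = 1 − |0.750 − 1.000| = 1 − 0.250 = 0.750
¬(¬α ≡ (¬(δ ∧ ¬δ) ⊕ (δ ∧ ¬α))) = 1 − 0.750 = 0.250
¬¬(¬α ≡ (¬(δ ∧ ¬δ) ⊕ (δ ∧ ¬α))) = 1 − 0.250 = 0.750
¬¬¬(¬α ≡ (¬(δ ∧ ¬δ) ⊕ (δ ∧ ¬α))) = 1 − 0.750 = 0.250

0.250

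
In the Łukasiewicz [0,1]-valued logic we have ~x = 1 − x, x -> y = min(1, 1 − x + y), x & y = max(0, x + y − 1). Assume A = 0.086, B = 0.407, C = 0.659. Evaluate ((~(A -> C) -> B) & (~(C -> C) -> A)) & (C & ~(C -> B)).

0.000

A -> C = min(1, 1 − 0.086 + 0.659) = min(1, 1.573) = 1.000
~(A -> C) = 1 − 1.000 = 0.000
~(A -> C) -> B = min(1, 1 − 0.000 + 0.407) = min(1, 1.407) = 1.000
C -> C = min(1, 1 − 0.659 + 0.659) = min(1, 1.000) = 1.000
~(C -> C) = 1 − 1.000 = 0.000
~(C -> C) -> A = min(1, 1 − 0.000 + 0.086) = min(1, 1.086) = 1.000
(~(A -> C) -> B) & (~(C -> C) -> A) = max(0, 1.000 + 1.000 − 1) = max(0, 1.000) = 1.000
C -> B = min(1, 1 − 0.659 + 0.407) = min(1, 0.748) = 0.748
~(C -> B) = 1 − 0.748 = 0.252
C & ~(C -> B) = max(0, 0.659 + 0.252 − 1) = max(0, -0.089) = 0.000
((~(A -> C) -> B) & (~(C -> C) -> A)) & (C & ~(C -> B)) = max(0, 1.000 + 0.000 − 1) = max(0, 0.000) = 0.000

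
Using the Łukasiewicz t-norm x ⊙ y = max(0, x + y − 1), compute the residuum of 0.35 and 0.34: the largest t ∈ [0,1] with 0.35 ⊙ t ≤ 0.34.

0.99

The residuum of the Łukasiewicz t-norm gives the supremum: min(1, 1 − 0.35 + 0.34).
1 − 0.35 + 0.34 = 0.99, so t = min(1, 0.99) = 0.99.
Check: 0.35 ⊙ 0.99 = max(0, 0.34) = 0.34 ≤ 0.34.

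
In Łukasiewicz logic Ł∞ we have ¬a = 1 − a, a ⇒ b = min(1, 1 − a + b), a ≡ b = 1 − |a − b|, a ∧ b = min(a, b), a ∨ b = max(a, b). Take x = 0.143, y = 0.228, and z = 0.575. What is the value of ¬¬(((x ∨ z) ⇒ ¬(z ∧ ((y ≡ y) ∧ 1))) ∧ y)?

0.228

x ∨ z = max(0.143, 0.575) = 0.575
y ≡ y = 1 − |0.228 − 0.228| = 1 − 0.000 = 1.000
(y ≡ y) ∧ 1 = min(1.000, 1.000) = 1.000
z ∧ ((y ≡ y) ∧ 1) = min(0.575, 1.000) = 0.575
¬(z ∧ ((y ≡ y) ∧ 1)) = 1 − 0.575 = 0.425
(x ∨ z) ⇒ ¬(z ∧ ((y ≡ y) ∧ 1)) = min(1, 1 − 0.575 + 0.425) = min(1, 0.850) = 0.850
((x ∨ z) ⇒ ¬(z ∧ ((y ≡ y) ∧ 1))) ∧ y = min(0.850, 0.228) = 0.228
¬(((x ∨ z) ⇒ ¬(z ∧ ((y ≡ y) ∧ 1))) ∧ y) = 1 − 0.228 = 0.772
¬¬(((x ∨ z) ⇒ ¬(z ∧ ((y ≡ y) ∧ 1))) ∧ y) = 1 − 0.772 = 0.228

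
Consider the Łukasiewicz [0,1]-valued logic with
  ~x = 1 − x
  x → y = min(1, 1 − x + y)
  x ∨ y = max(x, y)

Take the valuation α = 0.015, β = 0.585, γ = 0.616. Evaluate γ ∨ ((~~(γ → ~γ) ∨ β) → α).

0.616

~γ = 1 − 0.616 = 0.384
γ → ~γ = min(1, 1 − 0.616 + 0.384) = min(1, 0.768) = 0.768
~(γ → ~γ) = 1 − 0.768 = 0.232
~~(γ → ~γ) = 1 − 0.232 = 0.768
~~(γ → ~γ) ∨ β = max(0.768, 0.585) = 0.768
(~~(γ → ~γ) ∨ β) → α = min(1, 1 − 0.768 + 0.015) = min(1, 0.247) = 0.247
γ ∨ ((~~(γ → ~γ) ∨ β) → α) = max(0.616, 0.247) = 0.616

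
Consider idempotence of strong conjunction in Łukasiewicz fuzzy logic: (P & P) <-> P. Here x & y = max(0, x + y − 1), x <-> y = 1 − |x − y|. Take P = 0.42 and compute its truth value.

0.58

P & P = max(0, 0.42 + 0.42 − 1) = max(0, -0.16) = 0.00
(P & P) <-> P = 1 − |0.00 − 0.42| = 1 − 0.42 = 0.58
(The value 0.58 < 1 shows this instance is not satisfied; fails in Ł∞ since a ⊗ a = max(0, 2a−1) ≠ a in general.)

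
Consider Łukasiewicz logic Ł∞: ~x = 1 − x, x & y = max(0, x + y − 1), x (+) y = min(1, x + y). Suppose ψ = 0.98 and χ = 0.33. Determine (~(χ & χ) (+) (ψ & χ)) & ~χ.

χ & χ = max(0, 0.33 + 0.33 − 1) = max(0, -0.34) = 0.00
~(χ & χ) = 1 − 0.00 = 1.00
ψ & χ = max(0, 0.98 + 0.33 − 1) = max(0, 0.31) = 0.31
~(χ & χ) (+) (ψ & χ) = min(1, 1.00 + 0.31) = min(1, 1.31) = 1.00
~χ = 1 − 0.33 = 0.67
(~(χ & χ) (+) (ψ & χ)) & ~χ = max(0, 1.00 + 0.67 − 1) = max(0, 0.67) = 0.67

0.67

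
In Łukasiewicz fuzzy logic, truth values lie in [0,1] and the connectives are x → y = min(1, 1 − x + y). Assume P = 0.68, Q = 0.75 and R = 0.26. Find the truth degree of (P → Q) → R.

P → Q = min(1, 1 − 0.68 + 0.75) = min(1, 1.07) = 1.00
(P → Q) → R = min(1, 1 − 1.00 + 0.26) = min(1, 0.26) = 0.26

0.26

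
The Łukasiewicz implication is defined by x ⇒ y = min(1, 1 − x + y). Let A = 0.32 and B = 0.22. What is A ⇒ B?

0.90

A ⇒ B = min(1, 1 − 0.32 + 0.22) = min(1, 0.90) = 0.90
For comparison, the Gödel implication (1 if x ≤ y else y) would give 0.22.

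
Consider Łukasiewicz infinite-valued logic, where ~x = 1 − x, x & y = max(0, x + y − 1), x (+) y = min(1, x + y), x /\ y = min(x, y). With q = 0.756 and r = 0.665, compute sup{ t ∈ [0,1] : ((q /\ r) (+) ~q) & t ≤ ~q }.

q /\ r = min(0.756, 0.665) = 0.665
~q = 1 − 0.756 = 0.244
(q /\ r) (+) ~q = min(1, 0.665 + 0.244) = min(1, 0.909) = 0.909
So the left factor is (q /\ r) (+) ~q = 0.909.
So the right-hand bound is ~q = 0.244.
The residuum of the Łukasiewicz t-norm gives the supremum: min(1, 1 − 0.909 + 0.244).
1 − 0.909 + 0.244 = 0.335, so t = min(1, 0.335) = 0.335.
Check: 0.909 & 0.335 = max(0, 0.244) = 0.244 ≤ 0.244.

0.335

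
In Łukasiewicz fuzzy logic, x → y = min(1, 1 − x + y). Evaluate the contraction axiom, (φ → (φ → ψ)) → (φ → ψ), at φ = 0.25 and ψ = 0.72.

1.00

φ → ψ = min(1, 1 − 0.25 + 0.72) = min(1, 1.47) = 1.00
φ → (φ → ψ) = min(1, 1 − 0.25 + 1.00) = min(1, 1.75) = 1.00
(φ → (φ → ψ)) → (φ → ψ) = min(1, 1 − 1.00 + 1.00) = min(1, 1.00) = 1.00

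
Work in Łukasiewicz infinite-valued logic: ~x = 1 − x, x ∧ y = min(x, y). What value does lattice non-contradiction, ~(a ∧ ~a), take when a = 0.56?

0.56

~a = 1 − 0.56 = 0.44
a ∧ ~a = min(0.56, 0.44) = 0.44
~(a ∧ ~a) = 1 − 0.44 = 0.56
(The value 0.56 < 1 shows this instance is not satisfied; not a Ł∞-tautology — its value is 1 − min(a, 1−a).)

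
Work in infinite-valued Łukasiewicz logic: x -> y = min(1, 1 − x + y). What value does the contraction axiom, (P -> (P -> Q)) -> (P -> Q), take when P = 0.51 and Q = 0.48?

0.97

P -> Q = min(1, 1 − 0.51 + 0.48) = min(1, 0.97) = 0.97
P -> (P -> Q) = min(1, 1 − 0.51 + 0.97) = min(1, 1.46) = 1.00
(P -> (P -> Q)) -> (P -> Q) = min(1, 1 − 1.00 + 0.97) = min(1, 0.97) = 0.97
(The value 0.97 < 1 shows this instance is not satisfied; fails in Ł∞ (the t-norm is not idempotent).)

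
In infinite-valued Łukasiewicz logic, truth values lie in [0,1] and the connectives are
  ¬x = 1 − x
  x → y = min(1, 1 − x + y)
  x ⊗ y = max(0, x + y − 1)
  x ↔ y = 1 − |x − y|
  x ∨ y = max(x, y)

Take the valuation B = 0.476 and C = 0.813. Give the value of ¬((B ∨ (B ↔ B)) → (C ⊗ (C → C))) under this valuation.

0.187

B ↔ B = 1 − |0.476 − 0.476| = 1 − 0.000 = 1.000
B ∨ (B ↔ B) = max(0.476, 1.000) = 1.000
C → C = min(1, 1 − 0.813 + 0.813) = min(1, 1.000) = 1.000
C ⊗ (C → C) = max(0, 0.813 + 1.000 − 1) = max(0, 0.813) = 0.813
(B ∨ (B ↔ B)) → (C ⊗ (C → C)) = min(1, 1 − 1.000 + 0.813) = min(1, 0.813) = 0.813
¬((B ∨ (B ↔ B)) → (C ⊗ (C → C))) = 1 − 0.813 = 0.187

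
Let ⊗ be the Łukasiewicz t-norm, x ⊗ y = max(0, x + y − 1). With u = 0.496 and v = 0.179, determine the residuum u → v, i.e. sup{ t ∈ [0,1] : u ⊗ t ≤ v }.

The residuum of the Łukasiewicz t-norm gives the supremum: min(1, 1 − 0.496 + 0.179).
1 − 0.496 + 0.179 = 0.683, so t = min(1, 0.683) = 0.683.
Check: 0.496 ⊗ 0.683 = max(0, 0.179) = 0.179 ≤ 0.179.

0.683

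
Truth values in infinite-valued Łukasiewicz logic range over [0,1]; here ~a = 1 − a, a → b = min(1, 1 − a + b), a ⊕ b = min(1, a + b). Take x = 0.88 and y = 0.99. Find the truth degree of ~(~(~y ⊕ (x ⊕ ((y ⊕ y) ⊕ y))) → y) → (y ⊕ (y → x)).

~y = 1 − 0.99 = 0.01
y ⊕ y = min(1, 0.99 + 0.99) = min(1, 1.98) = 1.00
(y ⊕ y) ⊕ y = min(1, 1.00 + 0.99) = min(1, 1.99) = 1.00
x ⊕ ((y ⊕ y) ⊕ y) = min(1, 0.88 + 1.00) = min(1, 1.88) = 1.00
~y ⊕ (x ⊕ ((y ⊕ y) ⊕ y)) = min(1, 0.01 + 1.00) = min(1, 1.01) = 1.00
~(~y ⊕ (x ⊕ ((y ⊕ y) ⊕ y))) = 1 − 1.00 = 0.00
~(~y ⊕ (x ⊕ ((y ⊕ y) ⊕ y))) → y = min(1, 1 − 0.00 + 0.99) = min(1, 1.99) = 1.00
~(~(~y ⊕ (x ⊕ ((y ⊕ y) ⊕ y))) → y) = 1 − 1.00 = 0.00
y → x = min(1, 1 − 0.99 + 0.88) = min(1, 0.89) = 0.89
y ⊕ (y → x) = min(1, 0.99 + 0.89) = min(1, 1.88) = 1.00
~(~(~y ⊕ (x ⊕ ((y ⊕ y) ⊕ y))) → y) → (y ⊕ (y → x)) = min(1, 1 − 0.00 + 1.00) = min(1, 2.00) = 1.00

1.00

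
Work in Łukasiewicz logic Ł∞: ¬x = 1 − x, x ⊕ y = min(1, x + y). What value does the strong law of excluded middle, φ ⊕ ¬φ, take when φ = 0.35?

¬φ = 1 − 0.35 = 0.65
φ ⊕ ¬φ = min(1, 0.35 + 0.65) = min(1, 1.00) = 1.00
(As expected: always 1 in Ł∞ since a ⊕ (1−a) = 1.)

1.00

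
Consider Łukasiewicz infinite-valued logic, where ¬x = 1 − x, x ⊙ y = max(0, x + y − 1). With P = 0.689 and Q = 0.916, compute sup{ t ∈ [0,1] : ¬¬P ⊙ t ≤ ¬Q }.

0.395

¬P = 1 − 0.689 = 0.311
¬¬P = 1 − 0.311 = 0.689
So the left factor is ¬¬P = 0.689.
¬Q = 1 − 0.916 = 0.084
So the right-hand bound is ¬Q = 0.084.
The residuum of the Łukasiewicz t-norm gives the supremum: min(1, 1 − 0.689 + 0.084).
1 − 0.689 + 0.084 = 0.395, so t = min(1, 0.395) = 0.395.
Check: 0.689 ⊙ 0.395 = max(0, 0.084) = 0.084 ≤ 0.084.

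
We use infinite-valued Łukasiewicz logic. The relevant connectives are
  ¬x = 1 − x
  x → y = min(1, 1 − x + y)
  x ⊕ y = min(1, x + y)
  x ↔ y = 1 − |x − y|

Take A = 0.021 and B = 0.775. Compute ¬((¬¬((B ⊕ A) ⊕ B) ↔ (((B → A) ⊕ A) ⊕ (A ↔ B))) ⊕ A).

0.466

B ⊕ A = min(1, 0.775 + 0.021) = min(1, 0.796) = 0.796
(B ⊕ A) ⊕ B = min(1, 0.796 + 0.775) = min(1, 1.571) = 1.000
¬((B ⊕ A) ⊕ B) = 1 − 1.000 = 0.000
¬¬((B ⊕ A) ⊕ B) = 1 − 0.000 = 1.000
B → A = min(1, 1 − 0.775 + 0.021) = min(1, 0.246) = 0.246
(B → A) ⊕ A = min(1, 0.246 + 0.021) = min(1, 0.267) = 0.267
A ↔ B = 1 − |0.021 − 0.775| = 1 − 0.754 = 0.246
((B → A) ⊕ A) ⊕ (A ↔ B) = min(1, 0.267 + 0.246) = min(1, 0.513) = 0.513
¬¬((B ⊕ A) ⊕ B) ↔ (((B → A) ⊕ A) ⊕ (A ↔ B)) = 1 − |1.000 − 0.513| = 1 − 0.487 = 0.513
(¬¬((B ⊕ A) ⊕ B) ↔ (((B → A) ⊕ A) ⊕ (A ↔ B))) ⊕ A = min(1, 0.513 + 0.021) = min(1, 0.534) = 0.534
¬((¬¬((B ⊕ A) ⊕ B) ↔ (((B → A) ⊕ A) ⊕ (A ↔ B))) ⊕ A) = 1 − 0.534 = 0.466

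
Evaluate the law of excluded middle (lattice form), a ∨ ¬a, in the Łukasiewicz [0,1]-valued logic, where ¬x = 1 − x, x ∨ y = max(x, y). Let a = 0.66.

0.66

¬a = 1 − 0.66 = 0.34
a ∨ ¬a = max(0.66, 0.34) = 0.66
(The value 0.66 < 1 shows this instance is not satisfied; not a Ł∞-tautology — its value is max(a, 1−a).)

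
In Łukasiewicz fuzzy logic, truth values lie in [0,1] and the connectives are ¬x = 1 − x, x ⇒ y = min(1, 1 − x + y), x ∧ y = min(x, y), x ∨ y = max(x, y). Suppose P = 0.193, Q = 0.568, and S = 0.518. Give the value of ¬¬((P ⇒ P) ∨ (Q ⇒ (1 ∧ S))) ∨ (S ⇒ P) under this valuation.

1.000

P ⇒ P = min(1, 1 − 0.193 + 0.193) = min(1, 1.000) = 1.000
1 ∧ S = min(1.000, 0.518) = 0.518
Q ⇒ (1 ∧ S) = min(1, 1 − 0.568 + 0.518) = min(1, 0.950) = 0.950
(P ⇒ P) ∨ (Q ⇒ (1 ∧ S)) = max(1.000, 0.950) = 1.000
¬((P ⇒ P) ∨ (Q ⇒ (1 ∧ S))) = 1 − 1.000 = 0.000
¬¬((P ⇒ P) ∨ (Q ⇒ (1 ∧ S))) = 1 − 0.000 = 1.000
S ⇒ P = min(1, 1 − 0.518 + 0.193) = min(1, 0.675) = 0.675
¬¬((P ⇒ P) ∨ (Q ⇒ (1 ∧ S))) ∨ (S ⇒ P) = max(1.000, 0.675) = 1.000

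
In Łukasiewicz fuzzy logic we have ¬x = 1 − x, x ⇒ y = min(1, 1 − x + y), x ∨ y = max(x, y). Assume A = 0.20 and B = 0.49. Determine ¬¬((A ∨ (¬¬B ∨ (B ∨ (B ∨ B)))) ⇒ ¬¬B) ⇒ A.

0.20

¬B = 1 − 0.49 = 0.51
¬¬B = 1 − 0.51 = 0.49
B ∨ B = max(0.49, 0.49) = 0.49
B ∨ (B ∨ B) = max(0.49, 0.49) = 0.49
¬¬B ∨ (B ∨ (B ∨ B)) = max(0.49, 0.49) = 0.49
A ∨ (¬¬B ∨ (B ∨ (B ∨ B))) = max(0.20, 0.49) = 0.49
(A ∨ (¬¬B ∨ (B ∨ (B ∨ B)))) ⇒ ¬¬B = min(1, 1 − 0.49 + 0.49) = min(1, 1.00) = 1.00
¬((A ∨ (¬¬B ∨ (B ∨ (B ∨ B)))) ⇒ ¬¬B) = 1 − 1.00 = 0.00
¬¬((A ∨ (¬¬B ∨ (B ∨ (B ∨ B)))) ⇒ ¬¬B) = 1 − 0.00 = 1.00
¬¬((A ∨ (¬¬B ∨ (B ∨ (B ∨ B)))) ⇒ ¬¬B) ⇒ A = min(1, 1 − 1.00 + 0.20) = min(1, 0.20) = 0.20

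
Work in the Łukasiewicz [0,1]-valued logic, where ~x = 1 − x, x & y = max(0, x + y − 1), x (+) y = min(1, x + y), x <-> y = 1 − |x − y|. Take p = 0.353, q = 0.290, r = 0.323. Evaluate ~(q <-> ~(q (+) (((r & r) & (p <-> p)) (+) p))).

0.067

r & r = max(0, 0.323 + 0.323 − 1) = max(0, -0.354) = 0.000
p <-> p = 1 − |0.353 − 0.353| = 1 − 0.000 = 1.000
(r & r) & (p <-> p) = max(0, 0.000 + 1.000 − 1) = max(0, 0.000) = 0.000
((r & r) & (p <-> p)) (+) p = min(1, 0.000 + 0.353) = min(1, 0.353) = 0.353
q (+) (((r & r) & (p <-> p)) (+) p) = min(1, 0.290 + 0.353) = min(1, 0.643) = 0.643
~(q (+) (((r & r) & (p <-> p)) (+) p)) = 1 − 0.643 = 0.357
q <-> ~(q (+) (((r & r) & (p <-> p)) (+) p)) = 1 − |0.290 − 0.357| = 1 − 0.067 = 0.933
~(q <-> ~(q (+) (((r & r) & (p <-> p)) (+) p))) = 1 − 0.933 = 0.067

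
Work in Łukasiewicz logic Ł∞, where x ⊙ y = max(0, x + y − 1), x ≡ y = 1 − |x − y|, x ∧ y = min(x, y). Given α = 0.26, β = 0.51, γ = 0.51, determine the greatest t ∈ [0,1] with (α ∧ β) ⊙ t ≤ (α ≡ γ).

α ∧ β = min(0.26, 0.51) = 0.26
So the left factor is α ∧ β = 0.26.
α ≡ γ = 1 − |0.26 − 0.51| = 1 − 0.25 = 0.75
So the right-hand bound is α ≡ γ = 0.75.
The residuum of the Łukasiewicz t-norm gives the supremum: min(1, 1 − 0.26 + 0.75).
1 − 0.26 + 0.75 = 1.49, so t = min(1, 1.49) = 1.00.
Check: 0.26 ⊙ 1.00 = max(0, 0.26) = 0.26 ≤ 0.75.

1.00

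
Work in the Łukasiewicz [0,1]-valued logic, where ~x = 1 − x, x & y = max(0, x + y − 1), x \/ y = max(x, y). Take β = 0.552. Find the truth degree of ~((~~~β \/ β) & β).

~β = 1 − 0.552 = 0.448
~~β = 1 − 0.448 = 0.552
~~~β = 1 − 0.552 = 0.448
~~~β \/ β = max(0.448, 0.552) = 0.552
(~~~β \/ β) & β = max(0, 0.552 + 0.552 − 1) = max(0, 0.104) = 0.104
~((~~~β \/ β) & β) = 1 − 0.104 = 0.896

0.896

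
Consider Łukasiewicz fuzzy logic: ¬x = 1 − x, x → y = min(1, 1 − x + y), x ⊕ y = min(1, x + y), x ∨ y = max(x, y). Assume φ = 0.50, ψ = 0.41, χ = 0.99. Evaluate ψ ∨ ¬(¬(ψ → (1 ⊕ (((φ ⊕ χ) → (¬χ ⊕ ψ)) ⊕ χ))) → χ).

φ ⊕ χ = min(1, 0.50 + 0.99) = min(1, 1.49) = 1.00
¬χ = 1 − 0.99 = 0.01
¬χ ⊕ ψ = min(1, 0.01 + 0.41) = min(1, 0.42) = 0.42
(φ ⊕ χ) → (¬χ ⊕ ψ) = min(1, 1 − 1.00 + 0.42) = min(1, 0.42) = 0.42
((φ ⊕ χ) → (¬χ ⊕ ψ)) ⊕ χ = min(1, 0.42 + 0.99) = min(1, 1.41) = 1.00
1 ⊕ (((φ ⊕ χ) → (¬χ ⊕ ψ)) ⊕ χ) = min(1, 1.00 + 1.00) = min(1, 2.00) = 1.00
ψ → (1 ⊕ (((φ ⊕ χ) → (¬χ ⊕ ψ)) ⊕ χ)) = min(1, 1 − 0.41 + 1.00) = min(1, 1.59) = 1.00
¬(ψ → (1 ⊕ (((φ ⊕ χ) → (¬χ ⊕ ψ)) ⊕ χ))) = 1 − 1.00 = 0.00
¬(ψ → (1 ⊕ (((φ ⊕ χ) → (¬χ ⊕ ψ)) ⊕ χ))) → χ = min(1, 1 − 0.00 + 0.99) = min(1, 1.99) = 1.00
¬(¬(ψ → (1 ⊕ (((φ ⊕ χ) → (¬χ ⊕ ψ)) ⊕ χ))) → χ) = 1 − 1.00 = 0.00
ψ ∨ ¬(¬(ψ → (1 ⊕ (((φ ⊕ χ) → (¬χ ⊕ ψ)) ⊕ χ))) → χ) = max(0.41, 0.00) = 0.41

0.41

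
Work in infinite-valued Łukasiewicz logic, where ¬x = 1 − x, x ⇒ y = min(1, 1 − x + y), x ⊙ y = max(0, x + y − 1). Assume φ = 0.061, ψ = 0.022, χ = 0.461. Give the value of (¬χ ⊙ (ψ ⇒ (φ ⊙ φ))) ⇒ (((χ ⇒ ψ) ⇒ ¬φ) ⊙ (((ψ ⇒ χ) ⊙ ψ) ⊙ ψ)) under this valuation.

0.483

¬χ = 1 − 0.461 = 0.539
φ ⊙ φ = max(0, 0.061 + 0.061 − 1) = max(0, -0.878) = 0.000
ψ ⇒ (φ ⊙ φ) = min(1, 1 − 0.022 + 0.000) = min(1, 0.978) = 0.978
¬χ ⊙ (ψ ⇒ (φ ⊙ φ)) = max(0, 0.539 + 0.978 − 1) = max(0, 0.517) = 0.517
χ ⇒ ψ = min(1, 1 − 0.461 + 0.022) = min(1, 0.561) = 0.561
¬φ = 1 − 0.061 = 0.939
(χ ⇒ ψ) ⇒ ¬φ = min(1, 1 − 0.561 + 0.939) = min(1, 1.378) = 1.000
ψ ⇒ χ = min(1, 1 − 0.022 + 0.461) = min(1, 1.439) = 1.000
(ψ ⇒ χ) ⊙ ψ = max(0, 1.000 + 0.022 − 1) = max(0, 0.022) = 0.022
((ψ ⇒ χ) ⊙ ψ) ⊙ ψ = max(0, 0.022 + 0.022 − 1) = max(0, -0.956) = 0.000
((χ ⇒ ψ) ⇒ ¬φ) ⊙ (((ψ ⇒ χ) ⊙ ψ) ⊙ ψ) = max(0, 1.000 + 0.000 − 1) = max(0, 0.000) = 0.000
(¬χ ⊙ (ψ ⇒ (φ ⊙ φ))) ⇒ (((χ ⇒ ψ) ⇒ ¬φ) ⊙ (((ψ ⇒ χ) ⊙ ψ) ⊙ ψ)) = min(1, 1 − 0.517 + 0.000) = min(1, 0.483) = 0.483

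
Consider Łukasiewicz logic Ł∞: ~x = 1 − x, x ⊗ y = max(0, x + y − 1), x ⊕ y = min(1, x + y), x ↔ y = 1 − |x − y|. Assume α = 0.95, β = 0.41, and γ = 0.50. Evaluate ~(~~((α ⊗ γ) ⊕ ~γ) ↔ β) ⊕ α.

1.00

α ⊗ γ = max(0, 0.95 + 0.50 − 1) = max(0, 0.45) = 0.45
~γ = 1 − 0.50 = 0.50
(α ⊗ γ) ⊕ ~γ = min(1, 0.45 + 0.50) = min(1, 0.95) = 0.95
~((α ⊗ γ) ⊕ ~γ) = 1 − 0.95 = 0.05
~~((α ⊗ γ) ⊕ ~γ) = 1 − 0.05 = 0.95
~~((α ⊗ γ) ⊕ ~γ) ↔ β = 1 − |0.95 − 0.41| = 1 − 0.54 = 0.46
~(~~((α ⊗ γ) ⊕ ~γ) ↔ β) = 1 − 0.46 = 0.54
~(~~((α ⊗ γ) ⊕ ~γ) ↔ β) ⊕ α = min(1, 0.54 + 0.95) = min(1, 1.49) = 1.00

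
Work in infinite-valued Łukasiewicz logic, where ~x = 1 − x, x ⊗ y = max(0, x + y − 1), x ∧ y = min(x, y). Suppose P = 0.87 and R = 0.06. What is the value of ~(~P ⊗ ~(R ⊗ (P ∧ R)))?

~P = 1 − 0.87 = 0.13
P ∧ R = min(0.87, 0.06) = 0.06
R ⊗ (P ∧ R) = max(0, 0.06 + 0.06 − 1) = max(0, -0.88) = 0.00
~(R ⊗ (P ∧ R)) = 1 − 0.00 = 1.00
~P ⊗ ~(R ⊗ (P ∧ R)) = max(0, 0.13 + 1.00 − 1) = max(0, 0.13) = 0.13
~(~P ⊗ ~(R ⊗ (P ∧ R))) = 1 − 0.13 = 0.87

0.87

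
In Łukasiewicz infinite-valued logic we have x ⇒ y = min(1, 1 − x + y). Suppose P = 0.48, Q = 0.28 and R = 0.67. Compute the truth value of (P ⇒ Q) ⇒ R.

0.87

P ⇒ Q = min(1, 1 − 0.48 + 0.28) = min(1, 0.80) = 0.80
(P ⇒ Q) ⇒ R = min(1, 1 − 0.80 + 0.67) = min(1, 0.87) = 0.87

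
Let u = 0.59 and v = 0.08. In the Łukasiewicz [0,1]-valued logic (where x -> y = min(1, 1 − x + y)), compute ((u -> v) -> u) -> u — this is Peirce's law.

0.59

u -> v = min(1, 1 − 0.59 + 0.08) = min(1, 0.49) = 0.49
(u -> v) -> u = min(1, 1 − 0.49 + 0.59) = min(1, 1.10) = 1.00
((u -> v) -> u) -> u = min(1, 1 − 1.00 + 0.59) = min(1, 0.59) = 0.59
(The value 0.59 < 1 shows this instance is not satisfied; not a Ł∞-tautology in general.)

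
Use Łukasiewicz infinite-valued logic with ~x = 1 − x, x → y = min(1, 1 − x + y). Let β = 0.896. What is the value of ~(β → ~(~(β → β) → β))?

β → β = min(1, 1 − 0.896 + 0.896) = min(1, 1.000) = 1.000
~(β → β) = 1 − 1.000 = 0.000
~(β → β) → β = min(1, 1 − 0.000 + 0.896) = min(1, 1.896) = 1.000
~(~(β → β) → β) = 1 − 1.000 = 0.000
β → ~(~(β → β) → β) = min(1, 1 − 0.896 + 0.000) = min(1, 0.104) = 0.104
~(β → ~(~(β → β) → β)) = 1 − 0.104 = 0.896

0.896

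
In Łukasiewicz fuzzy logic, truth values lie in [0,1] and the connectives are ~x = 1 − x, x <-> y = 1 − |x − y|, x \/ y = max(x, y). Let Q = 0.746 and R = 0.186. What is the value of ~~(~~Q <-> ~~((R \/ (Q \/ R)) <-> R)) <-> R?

0.492

~Q = 1 − 0.746 = 0.254
~~Q = 1 − 0.254 = 0.746
Q \/ R = max(0.746, 0.186) = 0.746
R \/ (Q \/ R) = max(0.186, 0.746) = 0.746
(R \/ (Q \/ R)) <-> R = 1 − |0.746 − 0.186| = 1 − 0.560 = 0.440
~((R \/ (Q \/ R)) <-> R) = 1 − 0.440 = 0.560
~~((R \/ (Q \/ R)) <-> R) = 1 − 0.560 = 0.440
~~Q <-> ~~((R \/ (Q \/ R)) <-> R) = 1 − |0.746 − 0.440| = 1 − 0.306 = 0.694
~(~~Q <-> ~~((R \/ (Q \/ R)) <-> R)) = 1 − 0.694 = 0.306
~~(~~Q <-> ~~((R \/ (Q \/ R)) <-> R)) = 1 − 0.306 = 0.694
~~(~~Q <-> ~~((R \/ (Q \/ R)) <-> R)) <-> R = 1 − |0.694 − 0.186| = 1 − 0.508 = 0.492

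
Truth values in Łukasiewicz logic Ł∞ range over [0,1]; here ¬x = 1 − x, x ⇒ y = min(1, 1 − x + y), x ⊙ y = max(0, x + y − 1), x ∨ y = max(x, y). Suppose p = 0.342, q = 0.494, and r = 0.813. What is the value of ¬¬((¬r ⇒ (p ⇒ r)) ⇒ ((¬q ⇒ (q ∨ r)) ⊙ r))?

0.813

¬r = 1 − 0.813 = 0.187
p ⇒ r = min(1, 1 − 0.342 + 0.813) = min(1, 1.471) = 1.000
¬r ⇒ (p ⇒ r) = min(1, 1 − 0.187 + 1.000) = min(1, 1.813) = 1.000
¬q = 1 − 0.494 = 0.506
q ∨ r = max(0.494, 0.813) = 0.813
¬q ⇒ (q ∨ r) = min(1, 1 − 0.506 + 0.813) = min(1, 1.307) = 1.000
(¬q ⇒ (q ∨ r)) ⊙ r = max(0, 1.000 + 0.813 − 1) = max(0, 0.813) = 0.813
(¬r ⇒ (p ⇒ r)) ⇒ ((¬q ⇒ (q ∨ r)) ⊙ r) = min(1, 1 − 1.000 + 0.813) = min(1, 0.813) = 0.813
¬((¬r ⇒ (p ⇒ r)) ⇒ ((¬q ⇒ (q ∨ r)) ⊙ r)) = 1 − 0.813 = 0.187
¬¬((¬r ⇒ (p ⇒ r)) ⇒ ((¬q ⇒ (q ∨ r)) ⊙ r)) = 1 − 0.187 = 0.813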